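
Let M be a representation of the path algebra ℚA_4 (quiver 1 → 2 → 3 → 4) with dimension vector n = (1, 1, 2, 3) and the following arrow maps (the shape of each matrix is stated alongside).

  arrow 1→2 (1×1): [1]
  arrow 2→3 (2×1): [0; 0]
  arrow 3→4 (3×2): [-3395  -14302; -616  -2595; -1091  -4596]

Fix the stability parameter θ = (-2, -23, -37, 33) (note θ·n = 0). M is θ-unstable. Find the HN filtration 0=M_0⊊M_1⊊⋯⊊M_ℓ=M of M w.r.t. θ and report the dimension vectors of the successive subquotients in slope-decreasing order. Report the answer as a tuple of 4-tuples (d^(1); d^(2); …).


Via rank(M_{q-1}∘⋯∘M_p): M ≅ I[1,2], I[3,4]^2, I[4,4].
μ_θ-semistable layers: μ^(1)=33; μ^(2)=-25/2; μ^(3)=-37

((0, 0, 0, 3); (1, 1, 0, 0); (0, 0, 2, 0))


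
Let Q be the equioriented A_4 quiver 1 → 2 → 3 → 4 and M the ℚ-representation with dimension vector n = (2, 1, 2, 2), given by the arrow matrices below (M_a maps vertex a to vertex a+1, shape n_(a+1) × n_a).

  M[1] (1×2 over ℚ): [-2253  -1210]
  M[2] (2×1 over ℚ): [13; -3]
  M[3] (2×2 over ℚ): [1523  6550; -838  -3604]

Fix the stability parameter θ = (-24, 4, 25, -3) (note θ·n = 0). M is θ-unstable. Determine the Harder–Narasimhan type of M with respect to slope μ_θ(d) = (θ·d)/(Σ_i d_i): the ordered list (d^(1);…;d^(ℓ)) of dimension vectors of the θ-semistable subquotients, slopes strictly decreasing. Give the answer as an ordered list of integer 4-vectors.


Barcode: M ≅ I[1,1], I[1,4], I[3,4]. HN layers by μ_θ (3 steps, strictly decreasing):
  μ^(1)=11; μ^(2)=4; μ^(3)=-24

((0, 0, 2, 2); (0, 1, 0, 0); (2, 0, 0, 0))


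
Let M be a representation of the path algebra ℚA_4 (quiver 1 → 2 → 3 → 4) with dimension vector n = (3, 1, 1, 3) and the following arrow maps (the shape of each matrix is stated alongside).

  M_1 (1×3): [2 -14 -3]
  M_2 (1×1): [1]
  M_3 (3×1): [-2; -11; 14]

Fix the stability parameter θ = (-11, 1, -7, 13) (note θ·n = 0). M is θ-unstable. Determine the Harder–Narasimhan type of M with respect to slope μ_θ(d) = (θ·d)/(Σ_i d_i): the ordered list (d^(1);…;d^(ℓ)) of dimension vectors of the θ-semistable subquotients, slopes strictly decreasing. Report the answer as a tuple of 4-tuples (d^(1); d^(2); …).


Via rank(M_{q-1}∘⋯∘M_p): M ≅ I[1,1]^2, I[1,4], I[4,4]^2.
μ_θ-semistable layers: μ^(1)=13; μ^(2)=-3; μ^(3)=-11

((0, 0, 0, 3); (0, 1, 1, 0); (3, 0, 0, 0))


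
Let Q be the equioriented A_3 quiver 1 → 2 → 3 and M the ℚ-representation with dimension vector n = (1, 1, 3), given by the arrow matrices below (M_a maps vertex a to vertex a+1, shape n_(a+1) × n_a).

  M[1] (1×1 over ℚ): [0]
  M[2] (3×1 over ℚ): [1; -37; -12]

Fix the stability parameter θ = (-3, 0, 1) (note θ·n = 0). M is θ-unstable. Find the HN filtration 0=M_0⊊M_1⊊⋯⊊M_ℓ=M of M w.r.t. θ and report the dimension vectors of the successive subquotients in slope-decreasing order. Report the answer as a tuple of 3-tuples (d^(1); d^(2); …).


Barcode: M ≅ I[1,1], I[2,3], I[3,3]^2. HN layers by μ_θ (3 steps, strictly decreasing):
  μ^(1)=1; μ^(2)=0; μ^(3)=-3

((0, 0, 3); (0, 1, 0); (1, 0, 0))


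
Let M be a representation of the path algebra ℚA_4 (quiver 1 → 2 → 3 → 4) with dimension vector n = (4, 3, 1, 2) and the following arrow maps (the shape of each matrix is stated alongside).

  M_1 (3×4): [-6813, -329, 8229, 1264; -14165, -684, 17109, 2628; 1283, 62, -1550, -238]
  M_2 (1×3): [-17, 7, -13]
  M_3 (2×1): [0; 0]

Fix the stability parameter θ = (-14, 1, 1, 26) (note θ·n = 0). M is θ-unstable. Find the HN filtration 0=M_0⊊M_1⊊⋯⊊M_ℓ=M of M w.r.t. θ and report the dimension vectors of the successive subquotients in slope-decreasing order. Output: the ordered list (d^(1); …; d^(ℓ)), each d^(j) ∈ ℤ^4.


Barcode: M ≅ I[1,1], I[1,2]^2, I[1,3], I[4,4]^2. HN layers by μ_θ (3 steps, strictly decreasing):
  μ^(1)=26; μ^(2)=1; μ^(3)=-14

((0, 0, 0, 2); (0, 3, 1, 0); (4, 0, 0, 0))


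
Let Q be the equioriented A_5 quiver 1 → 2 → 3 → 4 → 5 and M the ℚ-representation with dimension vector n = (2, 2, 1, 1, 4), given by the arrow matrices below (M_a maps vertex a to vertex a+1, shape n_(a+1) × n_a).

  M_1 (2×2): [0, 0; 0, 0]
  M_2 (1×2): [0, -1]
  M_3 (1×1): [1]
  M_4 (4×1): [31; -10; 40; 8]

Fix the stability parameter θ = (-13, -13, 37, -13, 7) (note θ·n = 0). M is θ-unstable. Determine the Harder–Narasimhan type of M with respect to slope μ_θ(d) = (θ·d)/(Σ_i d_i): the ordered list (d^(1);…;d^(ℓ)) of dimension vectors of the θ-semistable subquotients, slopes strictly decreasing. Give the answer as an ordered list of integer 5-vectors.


Barcode: M ≅ I[1,1]^2, I[2,2], I[2,5], I[5,5]^3. HN layers by μ_θ (3 steps, strictly decreasing):
  μ^(1)=31/3; μ^(2)=7; μ^(3)=-13

((0, 0, 1, 1, 1); (0, 0, 0, 0, 3); (2, 2, 0, 0, 0))


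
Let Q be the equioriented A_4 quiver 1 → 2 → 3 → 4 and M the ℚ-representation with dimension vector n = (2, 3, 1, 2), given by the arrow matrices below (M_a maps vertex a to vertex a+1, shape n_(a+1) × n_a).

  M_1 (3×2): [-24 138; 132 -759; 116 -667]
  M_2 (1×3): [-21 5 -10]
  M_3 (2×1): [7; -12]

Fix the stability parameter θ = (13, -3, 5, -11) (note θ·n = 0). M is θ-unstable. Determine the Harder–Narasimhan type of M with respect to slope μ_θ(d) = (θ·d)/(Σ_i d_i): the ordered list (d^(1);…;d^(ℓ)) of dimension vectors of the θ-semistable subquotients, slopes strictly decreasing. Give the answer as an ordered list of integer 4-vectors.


Via rank(M_{q-1}∘⋯∘M_p): M ≅ I[1,1], I[1,4], I[2,2]^2, I[4,4].
μ_θ-semistable layers: μ^(1)=13; μ^(2)=1; μ^(3)=-3; μ^(4)=-11

((1, 0, 0, 0); (1, 1, 1, 1); (0, 2, 0, 0); (0, 0, 0, 1))


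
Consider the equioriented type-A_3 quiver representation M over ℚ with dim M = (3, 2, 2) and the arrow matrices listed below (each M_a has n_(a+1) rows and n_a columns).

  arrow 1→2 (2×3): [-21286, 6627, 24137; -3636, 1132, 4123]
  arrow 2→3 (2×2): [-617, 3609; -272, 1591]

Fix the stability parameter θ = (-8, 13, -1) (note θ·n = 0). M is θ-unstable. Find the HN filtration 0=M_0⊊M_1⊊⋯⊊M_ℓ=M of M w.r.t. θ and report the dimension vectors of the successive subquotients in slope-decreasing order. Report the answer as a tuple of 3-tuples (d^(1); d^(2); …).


Interval decomposition of M: I[1,1], I[1,3]^2.
HN type (ℓ=2): μ^(1)=6; μ^(2)=-8

((0, 2, 2); (3, 0, 0))


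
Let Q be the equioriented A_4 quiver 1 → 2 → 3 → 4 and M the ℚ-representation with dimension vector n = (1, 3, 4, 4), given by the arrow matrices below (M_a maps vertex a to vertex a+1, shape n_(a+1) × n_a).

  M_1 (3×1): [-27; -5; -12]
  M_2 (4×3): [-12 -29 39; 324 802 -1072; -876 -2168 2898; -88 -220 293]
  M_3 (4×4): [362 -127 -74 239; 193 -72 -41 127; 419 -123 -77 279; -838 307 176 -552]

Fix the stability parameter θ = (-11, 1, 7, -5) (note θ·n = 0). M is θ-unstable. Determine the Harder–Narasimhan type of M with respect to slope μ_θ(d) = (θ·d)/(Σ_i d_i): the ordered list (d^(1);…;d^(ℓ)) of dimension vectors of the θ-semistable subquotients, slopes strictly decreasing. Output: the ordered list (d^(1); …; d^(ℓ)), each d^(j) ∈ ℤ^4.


Barcode: M ≅ I[1,4], I[2,4]^2, I[3,3], I[4,4]. HN layers by μ_θ (4 steps, strictly decreasing):
  μ^(1)=7; μ^(2)=1; μ^(3)=-5; μ^(4)=-11

((0, 0, 1, 0); (0, 3, 3, 3); (0, 0, 0, 1); (1, 0, 0, 0))


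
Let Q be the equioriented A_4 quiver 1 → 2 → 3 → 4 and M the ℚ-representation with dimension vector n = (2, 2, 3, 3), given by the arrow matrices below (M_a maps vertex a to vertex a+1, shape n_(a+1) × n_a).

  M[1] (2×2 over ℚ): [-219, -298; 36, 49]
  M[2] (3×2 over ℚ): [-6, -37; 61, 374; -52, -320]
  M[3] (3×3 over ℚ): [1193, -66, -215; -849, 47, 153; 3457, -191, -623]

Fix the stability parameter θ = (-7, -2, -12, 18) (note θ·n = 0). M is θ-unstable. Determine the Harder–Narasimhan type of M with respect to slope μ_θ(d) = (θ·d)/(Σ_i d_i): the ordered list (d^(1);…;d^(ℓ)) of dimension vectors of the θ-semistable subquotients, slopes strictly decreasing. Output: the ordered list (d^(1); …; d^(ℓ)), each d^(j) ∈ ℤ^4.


Barcode: M ≅ I[1,4]^2, I[3,4]. HN layers by μ_θ (3 steps, strictly decreasing):
  μ^(1)=18; μ^(2)=-7; μ^(3)=-12

((0, 0, 0, 3); (2, 2, 2, 0); (0, 0, 1, 0))


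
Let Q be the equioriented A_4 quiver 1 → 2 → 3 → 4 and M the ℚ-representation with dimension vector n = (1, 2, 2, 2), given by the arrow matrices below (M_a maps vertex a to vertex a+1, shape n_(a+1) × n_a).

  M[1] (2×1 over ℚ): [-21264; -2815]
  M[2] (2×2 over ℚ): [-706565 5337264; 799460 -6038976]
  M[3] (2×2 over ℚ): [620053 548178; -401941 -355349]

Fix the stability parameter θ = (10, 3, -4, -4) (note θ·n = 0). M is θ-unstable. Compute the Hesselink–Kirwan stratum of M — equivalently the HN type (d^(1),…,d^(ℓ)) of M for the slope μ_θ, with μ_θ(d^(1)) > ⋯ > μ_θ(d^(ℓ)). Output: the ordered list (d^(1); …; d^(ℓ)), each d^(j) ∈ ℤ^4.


Interval decomposition of M: I[1,2], I[2,4], I[3,4].
HN type (ℓ=3): μ^(1)=13/2; μ^(2)=-5/3; μ^(3)=-4

((1, 1, 0, 0); (0, 1, 1, 1); (0, 0, 1, 1))


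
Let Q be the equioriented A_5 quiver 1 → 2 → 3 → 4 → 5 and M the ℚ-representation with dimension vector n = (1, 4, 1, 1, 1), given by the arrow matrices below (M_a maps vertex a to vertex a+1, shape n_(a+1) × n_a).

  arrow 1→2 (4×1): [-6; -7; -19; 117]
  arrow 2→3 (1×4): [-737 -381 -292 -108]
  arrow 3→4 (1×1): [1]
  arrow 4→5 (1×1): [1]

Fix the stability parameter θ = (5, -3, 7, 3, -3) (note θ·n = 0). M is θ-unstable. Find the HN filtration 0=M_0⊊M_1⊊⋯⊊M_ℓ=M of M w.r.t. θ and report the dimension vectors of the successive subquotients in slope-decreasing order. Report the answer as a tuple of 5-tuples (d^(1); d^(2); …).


Interval decomposition of M: I[1,5], I[2,2]^3.
HN type (ℓ=3): μ^(1)=7/3; μ^(2)=1; μ^(3)=-3

((0, 0, 1, 1, 1); (1, 1, 0, 0, 0); (0, 3, 0, 0, 0))


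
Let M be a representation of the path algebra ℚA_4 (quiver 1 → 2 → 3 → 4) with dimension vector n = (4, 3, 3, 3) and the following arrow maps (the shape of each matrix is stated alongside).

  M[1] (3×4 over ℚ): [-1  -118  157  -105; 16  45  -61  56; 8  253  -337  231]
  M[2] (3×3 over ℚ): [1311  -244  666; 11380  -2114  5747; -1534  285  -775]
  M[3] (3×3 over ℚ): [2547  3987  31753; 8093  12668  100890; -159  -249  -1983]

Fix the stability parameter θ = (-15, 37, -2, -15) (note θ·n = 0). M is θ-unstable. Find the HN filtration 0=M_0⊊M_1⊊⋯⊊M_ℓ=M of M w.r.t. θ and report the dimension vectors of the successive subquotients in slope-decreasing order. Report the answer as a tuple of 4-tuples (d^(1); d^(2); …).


Interval decomposition of M: I[1,1], I[1,3], I[1,4]^2, I[4,4].
HN type (ℓ=3): μ^(1)=35/2; μ^(2)=20/3; μ^(3)=-15

((0, 1, 1, 0); (0, 2, 2, 2); (4, 0, 0, 1))


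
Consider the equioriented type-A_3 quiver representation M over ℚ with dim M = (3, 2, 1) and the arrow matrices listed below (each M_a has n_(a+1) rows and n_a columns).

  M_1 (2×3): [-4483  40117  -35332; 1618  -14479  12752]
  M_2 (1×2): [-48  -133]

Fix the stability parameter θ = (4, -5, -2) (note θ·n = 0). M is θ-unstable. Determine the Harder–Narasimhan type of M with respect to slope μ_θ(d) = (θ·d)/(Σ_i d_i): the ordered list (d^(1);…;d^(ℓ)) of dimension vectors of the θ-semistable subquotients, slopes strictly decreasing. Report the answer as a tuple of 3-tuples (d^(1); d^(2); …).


Interval decomposition of M: I[1,1], I[1,2], I[1,3].
HN type (ℓ=3): μ^(1)=4; μ^(2)=-1/2; μ^(3)=-1

((1, 0, 0); (1, 1, 0); (1, 1, 1))


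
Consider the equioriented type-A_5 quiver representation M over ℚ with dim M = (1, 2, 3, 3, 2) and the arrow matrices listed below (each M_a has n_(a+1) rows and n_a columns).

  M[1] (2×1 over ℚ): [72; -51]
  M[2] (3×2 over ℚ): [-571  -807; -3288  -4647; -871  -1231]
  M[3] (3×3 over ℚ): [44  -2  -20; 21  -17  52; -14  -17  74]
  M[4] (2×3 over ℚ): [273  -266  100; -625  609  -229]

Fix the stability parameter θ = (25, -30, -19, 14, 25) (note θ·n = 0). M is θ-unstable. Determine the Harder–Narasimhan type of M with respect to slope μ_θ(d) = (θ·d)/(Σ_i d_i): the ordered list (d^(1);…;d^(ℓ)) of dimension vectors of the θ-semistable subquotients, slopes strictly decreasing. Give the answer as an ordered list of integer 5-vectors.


Via rank(M_{q-1}∘⋯∘M_p): M ≅ I[1,5], I[2,4], I[3,5].
μ_θ-semistable layers: μ^(1)=25; μ^(2)=14; μ^(3)=-8; μ^(4)=-19; μ^(5)=-30

((0, 0, 0, 0, 2); (0, 0, 0, 3, 0); (1, 1, 1, 0, 0); (0, 0, 2, 0, 0); (0, 1, 0, 0, 0))


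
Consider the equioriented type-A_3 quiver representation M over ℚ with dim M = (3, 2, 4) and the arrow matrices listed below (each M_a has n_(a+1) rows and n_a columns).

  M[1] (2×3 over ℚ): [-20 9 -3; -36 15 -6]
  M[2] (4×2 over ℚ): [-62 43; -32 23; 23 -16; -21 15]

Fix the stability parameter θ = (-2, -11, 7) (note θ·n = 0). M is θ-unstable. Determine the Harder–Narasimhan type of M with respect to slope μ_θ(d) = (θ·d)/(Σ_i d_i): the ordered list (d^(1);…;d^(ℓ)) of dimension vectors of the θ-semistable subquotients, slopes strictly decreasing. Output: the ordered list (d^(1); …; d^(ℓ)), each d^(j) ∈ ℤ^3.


Barcode: M ≅ I[1,1], I[1,3]^2, I[3,3]^2. HN layers by μ_θ (3 steps, strictly decreasing):
  μ^(1)=7; μ^(2)=-2; μ^(3)=-13/2

((0, 0, 4); (1, 0, 0); (2, 2, 0))


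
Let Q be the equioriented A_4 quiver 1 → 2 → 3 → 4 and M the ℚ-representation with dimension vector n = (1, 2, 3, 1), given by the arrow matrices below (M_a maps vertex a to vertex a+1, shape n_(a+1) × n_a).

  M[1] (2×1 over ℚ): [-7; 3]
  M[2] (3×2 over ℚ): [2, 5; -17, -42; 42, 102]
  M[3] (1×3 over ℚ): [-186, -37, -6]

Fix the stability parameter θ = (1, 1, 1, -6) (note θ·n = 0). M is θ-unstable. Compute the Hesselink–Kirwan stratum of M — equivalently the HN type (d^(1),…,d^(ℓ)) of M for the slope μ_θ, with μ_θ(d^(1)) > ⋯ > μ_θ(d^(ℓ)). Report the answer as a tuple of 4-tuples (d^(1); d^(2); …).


Via rank(M_{q-1}∘⋯∘M_p): M ≅ I[1,4], I[2,3], I[3,3].
μ_θ-semistable layers: μ^(1)=1; μ^(2)=-3/4

((0, 1, 2, 0); (1, 1, 1, 1))


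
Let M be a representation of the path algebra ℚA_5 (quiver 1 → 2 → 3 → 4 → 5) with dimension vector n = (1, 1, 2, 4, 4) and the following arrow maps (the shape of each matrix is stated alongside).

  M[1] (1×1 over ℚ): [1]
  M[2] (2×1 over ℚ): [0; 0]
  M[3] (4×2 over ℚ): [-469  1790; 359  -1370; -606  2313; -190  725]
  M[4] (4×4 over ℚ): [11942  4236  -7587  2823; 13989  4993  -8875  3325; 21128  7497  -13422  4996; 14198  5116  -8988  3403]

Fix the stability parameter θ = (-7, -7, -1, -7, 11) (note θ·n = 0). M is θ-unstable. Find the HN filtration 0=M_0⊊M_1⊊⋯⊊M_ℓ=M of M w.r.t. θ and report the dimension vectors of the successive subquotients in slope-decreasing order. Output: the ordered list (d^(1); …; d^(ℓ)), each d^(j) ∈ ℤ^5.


Via rank(M_{q-1}∘⋯∘M_p): M ≅ I[1,2], I[3,5]^2, I[4,5]^2.
μ_θ-semistable layers: μ^(1)=11; μ^(2)=-4; μ^(3)=-7

((0, 0, 0, 0, 4); (0, 0, 2, 2, 0); (1, 1, 0, 2, 0))


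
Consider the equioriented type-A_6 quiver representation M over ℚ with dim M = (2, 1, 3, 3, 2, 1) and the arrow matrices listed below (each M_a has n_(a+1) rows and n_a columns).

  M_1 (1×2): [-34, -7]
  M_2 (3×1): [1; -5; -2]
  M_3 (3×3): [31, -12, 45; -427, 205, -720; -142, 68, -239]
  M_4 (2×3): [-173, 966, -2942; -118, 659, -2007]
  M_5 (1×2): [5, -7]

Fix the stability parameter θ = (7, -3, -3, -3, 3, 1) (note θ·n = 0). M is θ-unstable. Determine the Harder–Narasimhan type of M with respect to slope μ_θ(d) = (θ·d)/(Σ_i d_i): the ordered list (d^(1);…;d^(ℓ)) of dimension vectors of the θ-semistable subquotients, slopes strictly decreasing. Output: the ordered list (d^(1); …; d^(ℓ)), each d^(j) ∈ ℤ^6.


Barcode: M ≅ I[1,1], I[1,6], I[3,4], I[3,5]. HN layers by μ_θ (5 steps, strictly decreasing):
  μ^(1)=7; μ^(2)=3; μ^(3)=2; μ^(4)=-1/2; μ^(5)=-3

((1, 0, 0, 0, 0, 0); (0, 0, 0, 0, 1, 0); (0, 0, 0, 0, 1, 1); (1, 1, 1, 1, 0, 0); (0, 0, 2, 2, 0, 0))


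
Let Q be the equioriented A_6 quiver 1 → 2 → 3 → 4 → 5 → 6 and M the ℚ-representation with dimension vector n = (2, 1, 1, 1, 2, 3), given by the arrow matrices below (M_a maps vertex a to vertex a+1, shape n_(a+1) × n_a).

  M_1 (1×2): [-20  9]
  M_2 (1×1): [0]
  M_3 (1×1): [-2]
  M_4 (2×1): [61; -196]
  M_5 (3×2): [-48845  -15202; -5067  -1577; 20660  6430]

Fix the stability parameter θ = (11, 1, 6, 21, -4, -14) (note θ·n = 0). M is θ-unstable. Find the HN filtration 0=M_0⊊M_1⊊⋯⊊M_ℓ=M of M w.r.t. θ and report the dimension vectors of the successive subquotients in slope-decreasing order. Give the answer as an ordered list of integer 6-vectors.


Via rank(M_{q-1}∘⋯∘M_p): M ≅ I[1,1], I[1,2], I[3,6], I[5,6], I[6,6].
μ_θ-semistable layers: μ^(1)=11; μ^(2)=6; μ^(3)=9/4; μ^(4)=-9; μ^(5)=-14

((1, 0, 0, 0, 0, 0); (1, 1, 0, 0, 0, 0); (0, 0, 1, 1, 1, 1); (0, 0, 0, 0, 1, 1); (0, 0, 0, 0, 0, 1))


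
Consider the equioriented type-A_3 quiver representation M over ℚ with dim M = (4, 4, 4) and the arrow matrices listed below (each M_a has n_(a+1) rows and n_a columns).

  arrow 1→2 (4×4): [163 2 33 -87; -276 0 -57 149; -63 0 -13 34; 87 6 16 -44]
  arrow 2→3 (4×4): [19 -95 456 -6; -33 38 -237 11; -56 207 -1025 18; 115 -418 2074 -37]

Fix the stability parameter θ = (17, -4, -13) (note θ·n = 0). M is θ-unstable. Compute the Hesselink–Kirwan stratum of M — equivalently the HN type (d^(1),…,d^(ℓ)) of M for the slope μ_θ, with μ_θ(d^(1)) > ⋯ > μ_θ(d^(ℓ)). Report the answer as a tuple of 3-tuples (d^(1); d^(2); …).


Via rank(M_{q-1}∘⋯∘M_p): M ≅ I[1,1], I[1,3]^3, I[2,3].
μ_θ-semistable layers: μ^(1)=17; μ^(2)=0; μ^(3)=-17/2

((1, 0, 0); (3, 3, 3); (0, 1, 1))


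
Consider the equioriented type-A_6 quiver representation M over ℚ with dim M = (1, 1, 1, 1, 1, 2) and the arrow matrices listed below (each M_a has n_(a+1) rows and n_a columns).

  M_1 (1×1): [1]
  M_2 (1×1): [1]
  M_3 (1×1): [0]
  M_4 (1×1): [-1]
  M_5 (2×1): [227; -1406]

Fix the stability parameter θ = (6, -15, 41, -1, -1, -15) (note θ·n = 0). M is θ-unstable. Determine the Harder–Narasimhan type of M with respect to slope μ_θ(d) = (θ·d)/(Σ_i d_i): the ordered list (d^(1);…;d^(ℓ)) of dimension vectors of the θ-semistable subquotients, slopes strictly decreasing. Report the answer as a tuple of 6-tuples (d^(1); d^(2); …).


Barcode: M ≅ I[1,3], I[4,6], I[6,6]. HN layers by μ_θ (4 steps, strictly decreasing):
  μ^(1)=41; μ^(2)=-9/2; μ^(3)=-17/3; μ^(4)=-15

((0, 0, 1, 0, 0, 0); (1, 1, 0, 0, 0, 0); (0, 0, 0, 1, 1, 1); (0, 0, 0, 0, 0, 1))


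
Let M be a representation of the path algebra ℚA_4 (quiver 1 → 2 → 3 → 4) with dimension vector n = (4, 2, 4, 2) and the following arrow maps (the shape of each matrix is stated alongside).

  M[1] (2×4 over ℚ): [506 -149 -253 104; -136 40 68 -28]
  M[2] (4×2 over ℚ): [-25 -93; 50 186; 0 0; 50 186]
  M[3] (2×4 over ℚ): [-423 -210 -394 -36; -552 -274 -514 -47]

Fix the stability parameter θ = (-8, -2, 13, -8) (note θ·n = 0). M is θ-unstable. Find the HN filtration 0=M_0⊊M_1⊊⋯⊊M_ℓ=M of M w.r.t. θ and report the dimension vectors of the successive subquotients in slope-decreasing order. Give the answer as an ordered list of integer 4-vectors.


Interval decomposition of M: I[1,1]^2, I[1,2], I[1,4], I[3,3]^2, I[3,4].
HN type (ℓ=4): μ^(1)=13; μ^(2)=5/2; μ^(3)=-2; μ^(4)=-8

((0, 0, 2, 0); (0, 0, 2, 2); (0, 2, 0, 0); (4, 0, 0, 0))


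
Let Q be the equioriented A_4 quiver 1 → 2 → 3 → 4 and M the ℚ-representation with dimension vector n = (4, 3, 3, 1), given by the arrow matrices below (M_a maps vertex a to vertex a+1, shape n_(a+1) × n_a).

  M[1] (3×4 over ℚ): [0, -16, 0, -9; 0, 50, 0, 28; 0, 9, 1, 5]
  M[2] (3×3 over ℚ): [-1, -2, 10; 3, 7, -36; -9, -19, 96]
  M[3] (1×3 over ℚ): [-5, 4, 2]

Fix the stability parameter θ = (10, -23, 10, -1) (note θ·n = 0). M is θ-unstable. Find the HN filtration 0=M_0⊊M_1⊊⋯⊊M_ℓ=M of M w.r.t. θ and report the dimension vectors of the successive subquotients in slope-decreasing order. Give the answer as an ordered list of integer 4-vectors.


Barcode: M ≅ I[1,1], I[1,2], I[1,3], I[1,4], I[3,3]. HN layers by μ_θ (3 steps, strictly decreasing):
  μ^(1)=10; μ^(2)=9/2; μ^(3)=-13/2

((1, 0, 2, 0); (0, 0, 1, 1); (3, 3, 0, 0))


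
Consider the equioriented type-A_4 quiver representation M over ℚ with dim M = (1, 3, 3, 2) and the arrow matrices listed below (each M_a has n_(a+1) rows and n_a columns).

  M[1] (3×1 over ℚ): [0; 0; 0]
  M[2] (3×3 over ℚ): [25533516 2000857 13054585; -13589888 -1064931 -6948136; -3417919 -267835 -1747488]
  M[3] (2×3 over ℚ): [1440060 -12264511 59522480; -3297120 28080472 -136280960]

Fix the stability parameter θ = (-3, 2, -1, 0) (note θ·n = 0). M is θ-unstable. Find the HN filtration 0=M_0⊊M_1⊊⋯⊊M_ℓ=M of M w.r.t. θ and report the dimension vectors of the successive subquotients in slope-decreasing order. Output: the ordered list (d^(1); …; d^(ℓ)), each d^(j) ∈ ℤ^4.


Interval decomposition of M: I[1,1], I[2,3]^2, I[2,4], I[4,4].
HN type (ℓ=4): μ^(1)=1/2; μ^(2)=1/3; μ^(3)=0; μ^(4)=-3

((0, 2, 2, 0); (0, 1, 1, 1); (0, 0, 0, 1); (1, 0, 0, 0))


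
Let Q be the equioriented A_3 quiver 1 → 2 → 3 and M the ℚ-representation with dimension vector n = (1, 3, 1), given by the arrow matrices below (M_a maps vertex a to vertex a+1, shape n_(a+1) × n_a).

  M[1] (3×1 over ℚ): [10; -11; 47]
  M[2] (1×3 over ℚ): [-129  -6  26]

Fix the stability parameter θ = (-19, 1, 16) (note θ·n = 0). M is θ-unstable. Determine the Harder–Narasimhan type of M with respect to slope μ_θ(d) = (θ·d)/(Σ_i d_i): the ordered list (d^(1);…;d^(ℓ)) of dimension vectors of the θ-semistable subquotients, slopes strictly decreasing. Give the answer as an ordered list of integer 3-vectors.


Barcode: M ≅ I[1,3], I[2,2]^2. HN layers by μ_θ (3 steps, strictly decreasing):
  μ^(1)=16; μ^(2)=1; μ^(3)=-19

((0, 0, 1); (0, 3, 0); (1, 0, 0))


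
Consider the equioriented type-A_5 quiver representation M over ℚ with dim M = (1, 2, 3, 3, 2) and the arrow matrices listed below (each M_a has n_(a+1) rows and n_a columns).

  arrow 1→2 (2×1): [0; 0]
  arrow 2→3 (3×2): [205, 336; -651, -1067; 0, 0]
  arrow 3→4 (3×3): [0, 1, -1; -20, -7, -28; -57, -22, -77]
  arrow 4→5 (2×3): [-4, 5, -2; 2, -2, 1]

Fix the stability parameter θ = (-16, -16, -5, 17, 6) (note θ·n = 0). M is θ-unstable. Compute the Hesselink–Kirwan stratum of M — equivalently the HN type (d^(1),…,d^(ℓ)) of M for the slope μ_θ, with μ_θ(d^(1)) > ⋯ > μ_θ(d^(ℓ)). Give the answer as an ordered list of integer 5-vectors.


Interval decomposition of M: I[1,1], I[2,5]^2, I[3,4].
HN type (ℓ=4): μ^(1)=17; μ^(2)=23/2; μ^(3)=-5; μ^(4)=-16

((0, 0, 0, 1, 0); (0, 0, 0, 2, 2); (0, 0, 3, 0, 0); (1, 2, 0, 0, 0))


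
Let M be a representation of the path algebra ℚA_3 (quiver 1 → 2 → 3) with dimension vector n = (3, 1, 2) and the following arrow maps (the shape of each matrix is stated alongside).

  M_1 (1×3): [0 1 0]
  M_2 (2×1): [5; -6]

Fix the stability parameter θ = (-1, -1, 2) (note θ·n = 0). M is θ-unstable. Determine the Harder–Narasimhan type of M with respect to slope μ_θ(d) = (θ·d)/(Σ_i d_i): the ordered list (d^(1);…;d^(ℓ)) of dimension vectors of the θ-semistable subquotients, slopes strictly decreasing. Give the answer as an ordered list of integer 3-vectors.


Interval decomposition of M: I[1,1]^2, I[1,3], I[3,3].
HN type (ℓ=2): μ^(1)=2; μ^(2)=-1

((0, 0, 2); (3, 1, 0))


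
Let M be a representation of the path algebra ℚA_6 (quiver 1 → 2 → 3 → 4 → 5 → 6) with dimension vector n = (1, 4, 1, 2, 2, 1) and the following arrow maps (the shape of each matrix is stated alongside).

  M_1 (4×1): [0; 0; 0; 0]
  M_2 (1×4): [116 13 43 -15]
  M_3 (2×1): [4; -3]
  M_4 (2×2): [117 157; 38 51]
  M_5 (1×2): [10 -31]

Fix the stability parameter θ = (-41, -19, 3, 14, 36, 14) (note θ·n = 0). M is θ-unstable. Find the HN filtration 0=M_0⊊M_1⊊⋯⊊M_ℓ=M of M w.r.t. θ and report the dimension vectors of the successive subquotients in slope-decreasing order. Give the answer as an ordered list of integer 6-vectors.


Barcode: M ≅ I[1,1], I[2,2]^3, I[2,6], I[4,5]. HN layers by μ_θ (6 steps, strictly decreasing):
  μ^(1)=36; μ^(2)=25; μ^(3)=14; μ^(4)=3; μ^(5)=-19; μ^(6)=-41

((0, 0, 0, 0, 1, 0); (0, 0, 0, 0, 1, 1); (0, 0, 0, 2, 0, 0); (0, 0, 1, 0, 0, 0); (0, 4, 0, 0, 0, 0); (1, 0, 0, 0, 0, 0))


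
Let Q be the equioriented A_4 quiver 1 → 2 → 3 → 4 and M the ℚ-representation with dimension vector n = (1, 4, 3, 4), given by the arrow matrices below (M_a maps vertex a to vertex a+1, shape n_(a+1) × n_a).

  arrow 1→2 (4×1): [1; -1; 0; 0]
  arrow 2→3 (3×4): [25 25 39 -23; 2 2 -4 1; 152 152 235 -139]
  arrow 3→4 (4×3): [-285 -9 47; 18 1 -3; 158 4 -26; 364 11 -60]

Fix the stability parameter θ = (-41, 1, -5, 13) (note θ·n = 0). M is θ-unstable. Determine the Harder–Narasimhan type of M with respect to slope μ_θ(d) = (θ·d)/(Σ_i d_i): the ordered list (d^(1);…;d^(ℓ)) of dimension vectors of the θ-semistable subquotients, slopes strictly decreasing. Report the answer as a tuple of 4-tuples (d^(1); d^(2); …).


Via rank(M_{q-1}∘⋯∘M_p): M ≅ I[1,2], I[2,4]^3, I[4,4].
μ_θ-semistable layers: μ^(1)=13; μ^(2)=1; μ^(3)=-2; μ^(4)=-41

((0, 0, 0, 4); (0, 1, 0, 0); (0, 3, 3, 0); (1, 0, 0, 0))


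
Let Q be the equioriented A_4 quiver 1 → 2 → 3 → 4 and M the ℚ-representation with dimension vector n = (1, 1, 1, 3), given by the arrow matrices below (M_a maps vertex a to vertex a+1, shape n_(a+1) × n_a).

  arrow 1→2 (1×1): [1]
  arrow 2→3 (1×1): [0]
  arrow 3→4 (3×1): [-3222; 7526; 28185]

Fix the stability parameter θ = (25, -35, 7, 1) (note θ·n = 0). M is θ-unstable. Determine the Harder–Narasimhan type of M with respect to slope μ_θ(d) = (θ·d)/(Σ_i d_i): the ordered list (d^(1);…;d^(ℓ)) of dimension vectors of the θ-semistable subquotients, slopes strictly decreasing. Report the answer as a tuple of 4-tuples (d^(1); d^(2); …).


Via rank(M_{q-1}∘⋯∘M_p): M ≅ I[1,2], I[3,4], I[4,4]^2.
μ_θ-semistable layers: μ^(1)=4; μ^(2)=1; μ^(3)=-5

((0, 0, 1, 1); (0, 0, 0, 2); (1, 1, 0, 0))


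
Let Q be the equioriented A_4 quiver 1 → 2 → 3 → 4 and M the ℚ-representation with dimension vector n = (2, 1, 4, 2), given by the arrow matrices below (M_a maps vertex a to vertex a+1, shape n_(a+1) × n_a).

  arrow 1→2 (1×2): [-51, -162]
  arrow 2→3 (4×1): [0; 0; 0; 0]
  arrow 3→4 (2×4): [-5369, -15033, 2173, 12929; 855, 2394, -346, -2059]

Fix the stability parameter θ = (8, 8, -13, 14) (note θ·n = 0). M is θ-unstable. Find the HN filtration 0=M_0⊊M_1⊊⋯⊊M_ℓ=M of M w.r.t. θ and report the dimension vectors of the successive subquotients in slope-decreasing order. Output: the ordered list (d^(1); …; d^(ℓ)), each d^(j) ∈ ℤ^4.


Via rank(M_{q-1}∘⋯∘M_p): M ≅ I[1,1], I[1,2], I[3,3]^2, I[3,4]^2.
μ_θ-semistable layers: μ^(1)=14; μ^(2)=8; μ^(3)=-13

((0, 0, 0, 2); (2, 1, 0, 0); (0, 0, 4, 0))


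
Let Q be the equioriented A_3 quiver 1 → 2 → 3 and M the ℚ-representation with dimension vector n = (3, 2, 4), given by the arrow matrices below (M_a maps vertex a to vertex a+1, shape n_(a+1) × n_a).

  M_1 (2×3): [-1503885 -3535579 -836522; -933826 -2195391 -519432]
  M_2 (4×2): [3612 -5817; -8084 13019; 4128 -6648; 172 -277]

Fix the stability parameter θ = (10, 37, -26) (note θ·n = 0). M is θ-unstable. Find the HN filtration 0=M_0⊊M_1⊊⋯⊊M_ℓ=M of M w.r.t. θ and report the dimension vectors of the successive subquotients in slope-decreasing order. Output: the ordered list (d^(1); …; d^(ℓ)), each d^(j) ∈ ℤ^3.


Via rank(M_{q-1}∘⋯∘M_p): M ≅ I[1,1], I[1,2], I[1,3], I[3,3]^3.
μ_θ-semistable layers: μ^(1)=37; μ^(2)=10; μ^(3)=7; μ^(4)=-26

((0, 1, 0); (2, 0, 0); (1, 1, 1); (0, 0, 3))


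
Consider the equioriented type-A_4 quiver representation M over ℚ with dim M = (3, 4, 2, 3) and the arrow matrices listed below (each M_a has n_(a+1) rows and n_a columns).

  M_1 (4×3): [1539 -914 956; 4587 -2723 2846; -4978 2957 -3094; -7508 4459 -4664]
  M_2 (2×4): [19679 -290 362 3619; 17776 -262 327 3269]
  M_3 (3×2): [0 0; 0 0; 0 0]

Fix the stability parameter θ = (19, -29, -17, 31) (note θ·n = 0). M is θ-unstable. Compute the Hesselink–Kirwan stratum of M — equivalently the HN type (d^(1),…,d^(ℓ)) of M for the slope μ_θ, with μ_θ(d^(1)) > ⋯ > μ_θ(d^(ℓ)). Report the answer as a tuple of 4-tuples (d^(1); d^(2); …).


Via rank(M_{q-1}∘⋯∘M_p): M ≅ I[1,2], I[1,3]^2, I[2,2], I[4,4]^3.
μ_θ-semistable layers: μ^(1)=31; μ^(2)=-5; μ^(3)=-9; μ^(4)=-29

((0, 0, 0, 3); (1, 1, 0, 0); (2, 2, 2, 0); (0, 1, 0, 0))


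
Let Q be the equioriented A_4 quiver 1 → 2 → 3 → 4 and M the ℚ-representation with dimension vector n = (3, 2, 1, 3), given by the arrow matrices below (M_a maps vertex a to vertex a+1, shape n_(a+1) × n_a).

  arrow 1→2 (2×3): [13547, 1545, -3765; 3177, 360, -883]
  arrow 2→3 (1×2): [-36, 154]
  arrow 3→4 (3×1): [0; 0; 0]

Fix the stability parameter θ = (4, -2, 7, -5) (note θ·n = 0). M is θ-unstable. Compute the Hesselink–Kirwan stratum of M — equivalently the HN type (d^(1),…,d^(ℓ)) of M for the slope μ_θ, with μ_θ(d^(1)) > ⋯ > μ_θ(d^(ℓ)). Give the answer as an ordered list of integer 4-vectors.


Barcode: M ≅ I[1,1], I[1,2], I[1,3], I[4,4]^3. HN layers by μ_θ (4 steps, strictly decreasing):
  μ^(1)=7; μ^(2)=4; μ^(3)=1; μ^(4)=-5

((0, 0, 1, 0); (1, 0, 0, 0); (2, 2, 0, 0); (0, 0, 0, 3))


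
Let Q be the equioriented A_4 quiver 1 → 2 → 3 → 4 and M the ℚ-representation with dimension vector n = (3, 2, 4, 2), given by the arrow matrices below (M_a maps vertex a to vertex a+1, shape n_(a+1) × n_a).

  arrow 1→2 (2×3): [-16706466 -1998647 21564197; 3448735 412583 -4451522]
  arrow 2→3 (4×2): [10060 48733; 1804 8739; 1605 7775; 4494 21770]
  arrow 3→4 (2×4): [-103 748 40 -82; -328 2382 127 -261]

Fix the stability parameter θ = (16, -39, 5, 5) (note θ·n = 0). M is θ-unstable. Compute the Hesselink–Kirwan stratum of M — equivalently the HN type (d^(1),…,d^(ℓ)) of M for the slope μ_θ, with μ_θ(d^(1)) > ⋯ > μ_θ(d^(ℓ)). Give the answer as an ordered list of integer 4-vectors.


Interval decomposition of M: I[1,1], I[1,4]^2, I[3,3]^2.
HN type (ℓ=3): μ^(1)=16; μ^(2)=5; μ^(3)=-23/2

((1, 0, 0, 0); (0, 0, 4, 2); (2, 2, 0, 0))


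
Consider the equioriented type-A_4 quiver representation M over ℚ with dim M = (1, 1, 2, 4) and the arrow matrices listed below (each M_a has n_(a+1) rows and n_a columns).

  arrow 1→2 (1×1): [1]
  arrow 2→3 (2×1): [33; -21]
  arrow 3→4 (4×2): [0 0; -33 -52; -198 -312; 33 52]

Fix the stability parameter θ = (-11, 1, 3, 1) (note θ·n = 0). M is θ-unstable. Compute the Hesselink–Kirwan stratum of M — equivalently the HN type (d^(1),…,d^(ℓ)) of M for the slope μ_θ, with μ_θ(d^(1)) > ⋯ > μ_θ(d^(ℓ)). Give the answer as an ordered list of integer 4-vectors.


Via rank(M_{q-1}∘⋯∘M_p): M ≅ I[1,4], I[3,3], I[4,4]^3.
μ_θ-semistable layers: μ^(1)=3; μ^(2)=2; μ^(3)=1; μ^(4)=-11

((0, 0, 1, 0); (0, 0, 1, 1); (0, 1, 0, 3); (1, 0, 0, 0))


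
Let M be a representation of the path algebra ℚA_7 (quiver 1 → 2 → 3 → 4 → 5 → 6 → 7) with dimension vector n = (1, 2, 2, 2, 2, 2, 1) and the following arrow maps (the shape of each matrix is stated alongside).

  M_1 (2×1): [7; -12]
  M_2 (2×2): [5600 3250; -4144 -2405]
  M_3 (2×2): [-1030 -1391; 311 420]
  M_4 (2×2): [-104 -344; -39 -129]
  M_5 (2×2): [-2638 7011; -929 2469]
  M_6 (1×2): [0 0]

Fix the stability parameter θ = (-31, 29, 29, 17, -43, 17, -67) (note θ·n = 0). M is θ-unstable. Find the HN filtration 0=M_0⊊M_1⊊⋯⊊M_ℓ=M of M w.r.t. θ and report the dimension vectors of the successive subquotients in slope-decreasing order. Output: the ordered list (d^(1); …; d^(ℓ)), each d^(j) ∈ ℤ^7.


Barcode: M ≅ I[1,6], I[2,2], I[3,4], I[5,6], I[7,7]. HN layers by μ_θ (7 steps, strictly decreasing):
  μ^(1)=29; μ^(2)=23; μ^(3)=17; μ^(4)=8; μ^(5)=-31; μ^(6)=-43; μ^(7)=-67

((0, 1, 0, 0, 0, 0, 0); (0, 0, 1, 1, 0, 0, 0); (0, 0, 0, 0, 0, 2, 0); (0, 1, 1, 1, 1, 0, 0); (1, 0, 0, 0, 0, 0, 0); (0, 0, 0, 0, 1, 0, 0); (0, 0, 0, 0, 0, 0, 1))


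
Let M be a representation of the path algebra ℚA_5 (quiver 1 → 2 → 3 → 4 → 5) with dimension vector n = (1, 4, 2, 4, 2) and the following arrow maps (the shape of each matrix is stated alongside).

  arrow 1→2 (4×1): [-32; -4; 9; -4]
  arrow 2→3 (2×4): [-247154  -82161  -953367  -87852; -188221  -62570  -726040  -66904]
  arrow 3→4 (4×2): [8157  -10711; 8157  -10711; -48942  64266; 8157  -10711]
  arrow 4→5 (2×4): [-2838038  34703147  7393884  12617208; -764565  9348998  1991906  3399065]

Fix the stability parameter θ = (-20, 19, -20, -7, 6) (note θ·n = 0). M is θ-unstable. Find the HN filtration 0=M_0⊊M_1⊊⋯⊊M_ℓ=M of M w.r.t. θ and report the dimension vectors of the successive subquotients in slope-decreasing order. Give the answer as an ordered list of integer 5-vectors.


Interval decomposition of M: I[1,5], I[2,2]^2, I[2,3], I[4,4]^2, I[4,5].
HN type (ℓ=6): μ^(1)=19; μ^(2)=6; μ^(3)=-1/2; μ^(4)=-8/3; μ^(5)=-7; μ^(6)=-20

((0, 2, 0, 0, 0); (0, 0, 0, 0, 2); (0, 1, 1, 0, 0); (0, 1, 1, 1, 0); (0, 0, 0, 3, 0); (1, 0, 0, 0, 0))


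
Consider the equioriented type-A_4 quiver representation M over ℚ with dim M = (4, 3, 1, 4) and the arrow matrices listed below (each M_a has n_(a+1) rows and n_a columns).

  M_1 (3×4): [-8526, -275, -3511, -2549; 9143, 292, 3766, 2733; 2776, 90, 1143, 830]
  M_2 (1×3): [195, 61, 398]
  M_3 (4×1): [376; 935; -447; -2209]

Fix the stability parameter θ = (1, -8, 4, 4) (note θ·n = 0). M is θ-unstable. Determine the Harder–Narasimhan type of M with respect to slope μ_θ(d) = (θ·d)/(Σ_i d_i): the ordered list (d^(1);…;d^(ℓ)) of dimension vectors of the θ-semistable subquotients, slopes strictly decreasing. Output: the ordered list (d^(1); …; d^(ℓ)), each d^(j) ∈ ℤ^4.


Interval decomposition of M: I[1,1], I[1,2]^2, I[1,4], I[4,4]^3.
HN type (ℓ=3): μ^(1)=4; μ^(2)=1; μ^(3)=-7/2

((0, 0, 1, 4); (1, 0, 0, 0); (3, 3, 0, 0))


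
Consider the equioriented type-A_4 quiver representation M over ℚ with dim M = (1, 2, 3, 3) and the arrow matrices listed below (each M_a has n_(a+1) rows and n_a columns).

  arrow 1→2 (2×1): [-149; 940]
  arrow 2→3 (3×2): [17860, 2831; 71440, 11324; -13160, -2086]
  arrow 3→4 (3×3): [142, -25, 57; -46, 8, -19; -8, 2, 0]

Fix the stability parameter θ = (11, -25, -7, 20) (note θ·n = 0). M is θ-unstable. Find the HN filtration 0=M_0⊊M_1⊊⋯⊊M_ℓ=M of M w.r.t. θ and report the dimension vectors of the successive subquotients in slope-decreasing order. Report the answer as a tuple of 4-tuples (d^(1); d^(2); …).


Via rank(M_{q-1}∘⋯∘M_p): M ≅ I[1,2], I[2,3], I[3,4]^2, I[4,4].
μ_θ-semistable layers: μ^(1)=20; μ^(2)=-7; μ^(3)=-25

((0, 0, 0, 3); (1, 1, 3, 0); (0, 1, 0, 0))


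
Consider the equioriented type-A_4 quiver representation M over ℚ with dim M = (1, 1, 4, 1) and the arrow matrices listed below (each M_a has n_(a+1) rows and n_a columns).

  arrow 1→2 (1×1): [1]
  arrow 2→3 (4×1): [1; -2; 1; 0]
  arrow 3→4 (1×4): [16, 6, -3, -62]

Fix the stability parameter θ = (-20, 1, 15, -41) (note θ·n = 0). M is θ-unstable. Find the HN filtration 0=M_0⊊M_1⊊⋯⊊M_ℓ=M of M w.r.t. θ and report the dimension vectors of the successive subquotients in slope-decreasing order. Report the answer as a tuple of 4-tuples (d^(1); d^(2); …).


Interval decomposition of M: I[1,4], I[3,3]^3.
HN type (ℓ=3): μ^(1)=15; μ^(2)=-25/3; μ^(3)=-20

((0, 0, 3, 0); (0, 1, 1, 1); (1, 0, 0, 0))


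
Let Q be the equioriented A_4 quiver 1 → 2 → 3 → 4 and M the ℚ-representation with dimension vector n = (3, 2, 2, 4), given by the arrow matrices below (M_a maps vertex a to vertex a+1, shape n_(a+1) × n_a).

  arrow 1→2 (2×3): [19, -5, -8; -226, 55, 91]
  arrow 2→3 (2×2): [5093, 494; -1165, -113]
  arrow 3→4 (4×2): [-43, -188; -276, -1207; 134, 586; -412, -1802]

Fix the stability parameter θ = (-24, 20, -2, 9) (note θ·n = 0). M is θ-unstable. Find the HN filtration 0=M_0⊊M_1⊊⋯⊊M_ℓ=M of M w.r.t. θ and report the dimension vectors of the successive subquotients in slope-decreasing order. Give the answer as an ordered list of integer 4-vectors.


Barcode: M ≅ I[1,1], I[1,4]^2, I[4,4]^2. HN layers by μ_θ (2 steps, strictly decreasing):
  μ^(1)=9; μ^(2)=-24

((0, 2, 2, 4); (3, 0, 0, 0))


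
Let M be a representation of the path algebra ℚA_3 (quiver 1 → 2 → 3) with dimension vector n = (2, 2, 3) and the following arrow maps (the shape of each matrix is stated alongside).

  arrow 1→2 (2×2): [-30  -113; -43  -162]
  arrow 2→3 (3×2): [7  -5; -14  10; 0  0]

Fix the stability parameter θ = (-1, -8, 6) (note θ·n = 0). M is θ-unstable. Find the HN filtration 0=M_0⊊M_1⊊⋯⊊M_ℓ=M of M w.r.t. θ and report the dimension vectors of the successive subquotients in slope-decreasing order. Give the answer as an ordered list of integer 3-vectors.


Via rank(M_{q-1}∘⋯∘M_p): M ≅ I[1,2], I[1,3], I[3,3]^2.
μ_θ-semistable layers: μ^(1)=6; μ^(2)=-9/2

((0, 0, 3); (2, 2, 0))


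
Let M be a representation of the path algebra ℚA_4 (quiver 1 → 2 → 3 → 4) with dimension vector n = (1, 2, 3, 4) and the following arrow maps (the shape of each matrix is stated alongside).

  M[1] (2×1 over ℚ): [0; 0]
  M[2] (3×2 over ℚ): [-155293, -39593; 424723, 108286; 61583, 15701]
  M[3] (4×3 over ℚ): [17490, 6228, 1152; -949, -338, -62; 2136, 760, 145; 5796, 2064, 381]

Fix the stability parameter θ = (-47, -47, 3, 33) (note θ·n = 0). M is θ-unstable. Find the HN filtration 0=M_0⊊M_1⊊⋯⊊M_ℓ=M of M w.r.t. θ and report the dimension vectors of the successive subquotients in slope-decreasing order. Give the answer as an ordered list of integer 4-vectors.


Interval decomposition of M: I[1,1], I[2,3], I[2,4], I[3,4], I[4,4]^2.
HN type (ℓ=3): μ^(1)=33; μ^(2)=3; μ^(3)=-47

((0, 0, 0, 4); (0, 0, 3, 0); (1, 2, 0, 0))


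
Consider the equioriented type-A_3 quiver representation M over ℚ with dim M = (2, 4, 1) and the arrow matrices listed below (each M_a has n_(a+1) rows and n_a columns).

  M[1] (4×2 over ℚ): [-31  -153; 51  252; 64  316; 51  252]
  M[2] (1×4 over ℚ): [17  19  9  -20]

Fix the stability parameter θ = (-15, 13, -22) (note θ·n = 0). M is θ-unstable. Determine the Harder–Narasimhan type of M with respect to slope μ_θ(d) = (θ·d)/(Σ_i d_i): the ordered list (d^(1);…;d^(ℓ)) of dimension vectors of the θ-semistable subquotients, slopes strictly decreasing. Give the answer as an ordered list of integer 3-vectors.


Via rank(M_{q-1}∘⋯∘M_p): M ≅ I[1,2], I[1,3], I[2,2]^2.
μ_θ-semistable layers: μ^(1)=13; μ^(2)=-9/2; μ^(3)=-15

((0, 3, 0); (0, 1, 1); (2, 0, 0))


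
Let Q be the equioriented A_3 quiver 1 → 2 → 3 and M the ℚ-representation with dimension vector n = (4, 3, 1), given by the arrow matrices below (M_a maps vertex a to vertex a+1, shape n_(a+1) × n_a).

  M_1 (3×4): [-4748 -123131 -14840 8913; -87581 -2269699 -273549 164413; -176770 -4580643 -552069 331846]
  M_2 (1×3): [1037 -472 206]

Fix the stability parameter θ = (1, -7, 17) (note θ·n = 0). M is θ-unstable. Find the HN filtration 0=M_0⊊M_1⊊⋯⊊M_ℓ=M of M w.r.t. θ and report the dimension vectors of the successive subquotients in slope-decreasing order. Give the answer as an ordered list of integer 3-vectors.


Barcode: M ≅ I[1,1], I[1,2]^2, I[1,3]. HN layers by μ_θ (3 steps, strictly decreasing):
  μ^(1)=17; μ^(2)=1; μ^(3)=-3

((0, 0, 1); (1, 0, 0); (3, 3, 0))
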